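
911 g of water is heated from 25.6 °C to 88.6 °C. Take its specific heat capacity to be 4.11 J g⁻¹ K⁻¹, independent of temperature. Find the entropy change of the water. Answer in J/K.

ΔS = 716 J/K

In kelvin: T₁ = 298.75 K, T₂ = 361.75 K. ΔS = ∫dQ_rev/T = m c ln(T₂/T₁) = 911 × 4.11 × ln(361.75/298.75) = 716 J/K.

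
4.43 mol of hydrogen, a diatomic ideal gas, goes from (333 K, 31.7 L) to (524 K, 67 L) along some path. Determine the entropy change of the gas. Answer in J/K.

ΔS = 69.3 J/K

Entropy is a state function: ΔS = nC_V ln(T₂/T₁) + nR ln(V₂/V₁), with C_V = 5R/2 = 20.79 J mol⁻¹ K⁻¹ for a diatomic ideal gas.
ΔS = 4.43 × [20.79 × ln(524/333) + 8.314 × ln(67/31.7)] = 69.3 J/K.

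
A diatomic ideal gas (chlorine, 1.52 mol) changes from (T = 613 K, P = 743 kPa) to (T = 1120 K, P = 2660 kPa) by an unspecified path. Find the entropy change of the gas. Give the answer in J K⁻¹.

ΔS = 10.5 J/K

ΔS = nC_p ln(T₂/T₁) − nR ln(P₂/P₁), with C_p = 7R/2 = 29.1 J mol⁻¹ K⁻¹ for a diatomic ideal gas.
ΔS = 1.52 × [29.1 × ln(1120/613) − 8.314 × ln(2660/743)] = 10.5 J/K.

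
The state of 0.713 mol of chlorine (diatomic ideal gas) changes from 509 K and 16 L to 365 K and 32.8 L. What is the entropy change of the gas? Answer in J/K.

Entropy is a state function: ΔS = nC_V ln(T₂/T₁) + nR ln(V₂/V₁), with C_V = 5R/2 = 20.79 J mol⁻¹ K⁻¹ for a diatomic ideal gas.
ΔS = 0.713 × [20.79 × ln(365/509) + 8.314 × ln(32.8/16)] = -0.673 J/K.

ΔS = -0.673 J/K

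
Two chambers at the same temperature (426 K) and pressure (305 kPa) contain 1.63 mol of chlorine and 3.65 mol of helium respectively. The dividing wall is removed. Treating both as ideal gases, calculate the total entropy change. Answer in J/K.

ΔS_mix = 27.1 J/K

Mole fractions: x_A = 1.63/5.28 = 0.309, x_B = 0.691.
ΔS_mix = −R(n_A ln x_A + n_B ln x_B) = −8.314 × (1.63 ln 0.309 + 3.65 ln 0.691) = 27.1 J/K.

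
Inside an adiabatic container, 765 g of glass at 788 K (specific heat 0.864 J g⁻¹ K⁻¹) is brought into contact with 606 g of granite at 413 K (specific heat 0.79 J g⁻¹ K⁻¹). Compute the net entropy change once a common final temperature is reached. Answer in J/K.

Energy balance: T_f = (m₁c₁T₁ + m₂c₂T₂)/(m₁c₁ + m₂c₂) = 630.48 K.
ΔS₁ = m₁c₁ ln(T_f/T₁) = 660.96 × ln(630.48/788) = -147.4 J/K.
ΔS₂ = m₂c₂ ln(T_f/T₂) = 478.74 × ln(630.48/413) = 202.5 J/K.
ΔS_total = -147.4 + 202.5 = 55.1 J/K.

ΔS_total = 55.1 J/K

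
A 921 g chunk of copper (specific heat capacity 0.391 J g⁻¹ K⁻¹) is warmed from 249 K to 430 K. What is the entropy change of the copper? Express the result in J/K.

ΔS = 197 J/K

ΔS = ∫dQ_rev/T = m c ln(T₂/T₁) = 921 × 0.391 × ln(430/249) = 197 J/K.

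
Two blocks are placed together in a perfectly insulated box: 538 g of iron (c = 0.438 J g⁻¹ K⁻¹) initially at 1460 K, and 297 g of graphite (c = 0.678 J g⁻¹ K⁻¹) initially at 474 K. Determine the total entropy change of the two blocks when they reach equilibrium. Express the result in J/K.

Energy balance: T_f = (m₁c₁T₁ + m₂c₂T₂)/(m₁c₁ + m₂c₂) = 1005.7 K.
ΔS₁ = m₁c₁ ln(T_f/T₁) = 235.644 × ln(1005.7/1460) = -87.844 J/K.
ΔS₂ = m₂c₂ ln(T_f/T₂) = 201.366 × ln(1005.7/474) = 151.47 J/K.
ΔS_total = -87.844 + 151.47 = 63.6 J/K.

ΔS_total = 63.6 J/K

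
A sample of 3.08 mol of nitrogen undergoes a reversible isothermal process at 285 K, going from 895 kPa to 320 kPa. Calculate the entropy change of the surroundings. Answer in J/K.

For an isothermal ideal gas ΔS_gas = nR ln(P₁/P₂) = 3.08 × 8.314 × ln(895/320) = 26.3 J/K.
The process is reversible, so ΔS_surr = −ΔS_gas = -26.3 J/K and ΔS_universe = 0.

ΔS_surr = -26.3 J/K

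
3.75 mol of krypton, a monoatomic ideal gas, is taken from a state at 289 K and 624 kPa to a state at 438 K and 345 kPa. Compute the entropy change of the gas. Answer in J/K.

ΔS = 50.9 J/K

ΔS = nC_p ln(T₂/T₁) − nR ln(P₂/P₁), with C_p = 5R/2 = 20.79 J mol⁻¹ K⁻¹ for a monoatomic ideal gas.
ΔS = 3.75 × [20.79 × ln(438/289) − 8.314 × ln(345/624)] = 50.9 J/K.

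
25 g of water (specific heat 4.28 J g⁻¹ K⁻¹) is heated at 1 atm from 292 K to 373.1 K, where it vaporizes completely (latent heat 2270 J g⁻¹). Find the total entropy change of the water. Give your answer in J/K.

ΔS = 178 J/K

Warming step: ΔS₁ = m c ln(T_tr/T_i) = 25 × 4.28 × ln(373.1/292) = 26.22 J/K.
Phase change: ΔS₂ = +mL/T_tr = 25 × 2270 / 373.1 = 152.1 J/K.
ΔS_total = (26.22) + (152.1) = 178 J/K.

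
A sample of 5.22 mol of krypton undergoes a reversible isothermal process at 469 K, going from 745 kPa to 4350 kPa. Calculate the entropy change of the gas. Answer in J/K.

ΔS_gas = -76.6 J/K

For an isothermal ideal gas ΔS_gas = nR ln(P₁/P₂) = 5.22 × 8.314 × ln(745/4350) = -76.6 J/K.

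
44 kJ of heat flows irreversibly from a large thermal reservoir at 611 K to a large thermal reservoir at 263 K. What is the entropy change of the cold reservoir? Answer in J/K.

The cold reservoir gains heat Q, so ΔS_cold = +Q/T_C = 44000/263 = 167 J/K.

ΔS_cold = 167 J/K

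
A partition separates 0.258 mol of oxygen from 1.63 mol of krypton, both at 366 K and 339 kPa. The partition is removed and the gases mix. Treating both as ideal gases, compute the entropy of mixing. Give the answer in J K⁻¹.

Mole fractions: x_A = 0.258/1.89 = 0.137, x_B = 0.863.
ΔS_mix = −R(n_A ln x_A + n_B ln x_B) = −8.314 × (0.258 ln 0.137 + 1.63 ln 0.863) = 6.26 J/K.

ΔS_mix = 6.26 J/K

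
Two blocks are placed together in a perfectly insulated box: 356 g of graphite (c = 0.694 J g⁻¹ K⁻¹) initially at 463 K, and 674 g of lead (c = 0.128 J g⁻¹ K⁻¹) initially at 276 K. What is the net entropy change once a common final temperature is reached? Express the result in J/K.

ΔS_total = 7.83 J/K

Energy balance: T_f = (m₁c₁T₁ + m₂c₂T₂)/(m₁c₁ + m₂c₂) = 414.6 K.
ΔS₁ = m₁c₁ ln(T_f/T₁) = 247.064 × ln(414.6/463) = -27.28 J/K.
ΔS₂ = m₂c₂ ln(T_f/T₂) = 86.272 × ln(414.6/276) = 35.11 J/K.
ΔS_total = -27.28 + 35.11 = 7.83 J/K.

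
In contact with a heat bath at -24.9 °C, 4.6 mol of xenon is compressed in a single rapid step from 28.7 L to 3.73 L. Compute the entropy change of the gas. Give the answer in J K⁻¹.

ΔS_gas = -78 J/K

Entropy is a state function, so ΔS_gas depends only on the end states.
For an isothermal ideal gas ΔS_gas = nR ln(V₂/V₁) = 4.6 × 8.314 × ln(3.73/28.7) = -78 J/K.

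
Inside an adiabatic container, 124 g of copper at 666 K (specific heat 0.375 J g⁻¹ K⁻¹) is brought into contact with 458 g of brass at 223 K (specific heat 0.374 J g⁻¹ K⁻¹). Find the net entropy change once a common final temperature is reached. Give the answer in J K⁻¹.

ΔS_total = 26.1 J/K

Energy balance: T_f = (m₁c₁T₁ + m₂c₂T₂)/(m₁c₁ + m₂c₂) = 317.58 K.
ΔS₁ = m₁c₁ ln(T_f/T₁) = 46.5 × ln(317.58/666) = -34.44 J/K.
ΔS₂ = m₂c₂ ln(T_f/T₂) = 171.292 × ln(317.58/223) = 60.56 J/K.
ΔS_total = -34.44 + 60.56 = 26.1 J/K.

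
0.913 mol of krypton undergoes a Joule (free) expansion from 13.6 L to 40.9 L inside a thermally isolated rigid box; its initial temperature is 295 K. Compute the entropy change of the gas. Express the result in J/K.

No heat is exchanged and no work is done, so the ideal-gas temperature stays constant.
Entropy is a state function; using a reversible isothermal path, ΔS_gas = nR ln(V₂/V₁) = 0.913 × 8.314 × ln(40.9/13.6) = 8.36 J/K.

ΔS_gas = 8.36 J/K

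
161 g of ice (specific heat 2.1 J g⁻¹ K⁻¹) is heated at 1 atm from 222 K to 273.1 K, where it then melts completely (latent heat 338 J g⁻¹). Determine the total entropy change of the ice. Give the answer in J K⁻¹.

Warming step: ΔS₁ = m c ln(T_tr/T_i) = 161 × 2.1 × ln(273.1/222) = 70.04 J/K.
Phase change: ΔS₂ = +mL/T_tr = 161 × 338 / 273.1 = 199.3 J/K.
ΔS_total = (70.04) + (199.3) = 269 J/K.

ΔS = 269 J/K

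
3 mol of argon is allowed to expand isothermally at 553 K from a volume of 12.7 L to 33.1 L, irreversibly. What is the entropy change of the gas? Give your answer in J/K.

ΔS_gas = 23.9 J/K

Entropy is a state function, so ΔS_gas depends only on the end states.
For an isothermal ideal gas ΔS_gas = nR ln(V₂/V₁) = 3 × 8.314 × ln(33.1/12.7) = 23.9 J/K.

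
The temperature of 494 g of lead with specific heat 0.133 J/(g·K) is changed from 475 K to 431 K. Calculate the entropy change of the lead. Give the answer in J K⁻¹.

ΔS = -6.39 J/K

ΔS = ∫dQ_rev/T = m c ln(T₂/T₁) = 494 × 0.133 × ln(431/475) = -6.39 J/K.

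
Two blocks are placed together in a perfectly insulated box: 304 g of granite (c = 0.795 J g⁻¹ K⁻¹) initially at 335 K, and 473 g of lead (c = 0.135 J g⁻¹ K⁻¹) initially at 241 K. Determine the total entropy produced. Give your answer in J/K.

ΔS_total = 2.57 J/K

Energy balance: T_f = (m₁c₁T₁ + m₂c₂T₂)/(m₁c₁ + m₂c₂) = 315.35 K.
ΔS₁ = m₁c₁ ln(T_f/T₁) = 241.68 × ln(315.35/335) = -14.605 J/K.
ΔS₂ = m₂c₂ ln(T_f/T₂) = 63.855 × ln(315.35/241) = 17.171 J/K.
ΔS_total = -14.605 + 17.171 = 2.57 J/K.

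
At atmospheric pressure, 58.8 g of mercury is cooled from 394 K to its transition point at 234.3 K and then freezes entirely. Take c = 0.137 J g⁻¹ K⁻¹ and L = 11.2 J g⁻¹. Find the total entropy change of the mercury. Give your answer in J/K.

ΔS = -7 J/K

Cooling step: ΔS₁ = m c ln(T_tr/T_i) = 58.8 × 0.137 × ln(234.3/394) = -4.187 J/K.
Phase change: ΔS₂ = −mL/T_tr = −58.8 × 11.2 / 234.3 = -2.811 J/K.
ΔS_total = (-4.187) + (-2.811) = -7 J/K.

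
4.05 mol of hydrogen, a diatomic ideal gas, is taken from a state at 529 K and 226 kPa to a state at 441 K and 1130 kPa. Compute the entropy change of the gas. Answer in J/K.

ΔS = -75.6 J/K

ΔS = nC_p ln(T₂/T₁) − nR ln(P₂/P₁), with C_p = 7R/2 = 29.1 J mol⁻¹ K⁻¹ for a diatomic ideal gas.
ΔS = 4.05 × [29.1 × ln(441/529) − 8.314 × ln(1130/226)] = -75.6 J/K.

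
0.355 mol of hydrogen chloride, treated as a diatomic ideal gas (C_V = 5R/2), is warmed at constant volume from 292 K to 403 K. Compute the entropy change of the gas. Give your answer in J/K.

At constant volume, ΔS = nC_V ln(T₂/T₁) with C_V = 5R/2 = 20.79 J mol⁻¹ K⁻¹.
ΔS = 0.355 × 20.79 × ln(403/292) = 2.38 J/K.

ΔS = 2.38 J/K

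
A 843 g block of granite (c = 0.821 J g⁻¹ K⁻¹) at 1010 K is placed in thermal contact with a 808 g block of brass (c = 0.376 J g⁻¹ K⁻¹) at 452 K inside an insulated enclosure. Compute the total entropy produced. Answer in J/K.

Energy balance: T_f = (m₁c₁T₁ + m₂c₂T₂)/(m₁c₁ + m₂c₂) = 839.78 K.
ΔS₁ = m₁c₁ ln(T_f/T₁) = 692.103 × ln(839.78/1010) = -127.7 J/K.
ΔS₂ = m₂c₂ ln(T_f/T₂) = 303.808 × ln(839.78/452) = 188.2 J/K.
ΔS_total = -127.7 + 188.2 = 60.5 J/K.

ΔS_total = 60.5 J/K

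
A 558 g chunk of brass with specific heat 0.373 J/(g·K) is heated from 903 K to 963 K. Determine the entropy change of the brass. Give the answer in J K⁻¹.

ΔS = ∫dQ_rev/T = m c ln(T₂/T₁) = 558 × 0.373 × ln(963/903) = 13.4 J/K.

ΔS = 13.4 J/K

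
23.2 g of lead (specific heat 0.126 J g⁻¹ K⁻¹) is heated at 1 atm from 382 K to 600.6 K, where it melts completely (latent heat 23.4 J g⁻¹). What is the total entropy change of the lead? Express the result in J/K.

Warming step: ΔS₁ = m c ln(T_tr/T_i) = 23.2 × 0.126 × ln(600.6/382) = 1.323 J/K.
Phase change: ΔS₂ = +mL/T_tr = 23.2 × 23.4 / 600.6 = 0.9039 J/K.
ΔS_total = (1.323) + (0.9039) = 2.23 J/K.

ΔS = 2.23 J/K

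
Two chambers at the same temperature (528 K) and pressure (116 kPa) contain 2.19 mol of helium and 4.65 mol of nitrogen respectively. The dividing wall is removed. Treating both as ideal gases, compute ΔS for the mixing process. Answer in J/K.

ΔS_mix = 35.7 J/K

Mole fractions: x_A = 2.19/6.84 = 0.32, x_B = 0.68.
ΔS_mix = −R(n_A ln x_A + n_B ln x_B) = −8.314 × (2.19 ln 0.32 + 4.65 ln 0.68) = 35.7 J/K.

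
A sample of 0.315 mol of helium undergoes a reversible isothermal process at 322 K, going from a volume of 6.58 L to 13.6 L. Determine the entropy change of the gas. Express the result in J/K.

For an isothermal ideal gas ΔS_gas = nR ln(V₂/V₁) = 0.315 × 8.314 × ln(13.6/6.58) = 1.9 J/K.

ΔS_gas = 1.9 J/K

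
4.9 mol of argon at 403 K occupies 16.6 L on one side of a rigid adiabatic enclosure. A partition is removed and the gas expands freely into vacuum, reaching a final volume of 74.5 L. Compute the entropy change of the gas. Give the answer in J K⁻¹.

No heat is exchanged and no work is done, so the ideal-gas temperature stays constant.
Entropy is a state function; using a reversible isothermal path, ΔS_gas = nR ln(V₂/V₁) = 4.9 × 8.314 × ln(74.5/16.6) = 61.2 J/K.

ΔS_gas = 61.2 J/K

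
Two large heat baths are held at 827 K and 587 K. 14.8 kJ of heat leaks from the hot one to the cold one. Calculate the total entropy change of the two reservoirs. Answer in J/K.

ΔS_total = 7.32 J/K

ΔS_hot = −Q/T_H = −14800/827 = -17.896 J/K and ΔS_cold = +Q/T_C = 14800/587 = 25.213 J/K.
ΔS_total = -17.896 + 25.213 = 7.32 J/K, positive as the second law requires.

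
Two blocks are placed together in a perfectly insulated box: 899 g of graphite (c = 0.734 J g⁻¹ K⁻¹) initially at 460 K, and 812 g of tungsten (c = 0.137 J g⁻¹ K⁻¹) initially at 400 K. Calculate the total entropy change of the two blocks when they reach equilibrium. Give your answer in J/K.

Energy balance: T_f = (m₁c₁T₁ + m₂c₂T₂)/(m₁c₁ + m₂c₂) = 451.34 K.
ΔS₁ = m₁c₁ ln(T_f/T₁) = 659.866 × ln(451.34/460) = -12.535 J/K.
ΔS₂ = m₂c₂ ln(T_f/T₂) = 111.244 × ln(451.34/400) = 13.434 J/K.
ΔS_total = -12.535 + 13.434 = 0.899 J/K.

ΔS_total = 0.899 J/K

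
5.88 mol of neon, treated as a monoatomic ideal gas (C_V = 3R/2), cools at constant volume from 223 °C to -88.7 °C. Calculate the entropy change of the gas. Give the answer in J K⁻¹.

ΔS = -72.6 J/K

In kelvin: T₁ = 496.15 K, T₂ = 184.45 K. At constant volume, ΔS = nC_V ln(T₂/T₁) with C_V = 3R/2 = 12.47 J mol⁻¹ K⁻¹.
ΔS = 5.88 × 12.47 × ln(184.45/496.15) = -72.6 J/K.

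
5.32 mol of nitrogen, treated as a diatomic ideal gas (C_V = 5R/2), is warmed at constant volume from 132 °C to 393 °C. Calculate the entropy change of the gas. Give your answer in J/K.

ΔS = 55 J/K

In kelvin: T₁ = 405.15 K, T₂ = 666.15 K. At constant volume, ΔS = nC_V ln(T₂/T₁) with C_V = 5R/2 = 20.79 J mol⁻¹ K⁻¹.
ΔS = 5.32 × 20.79 × ln(666.15/405.15) = 55 J/K.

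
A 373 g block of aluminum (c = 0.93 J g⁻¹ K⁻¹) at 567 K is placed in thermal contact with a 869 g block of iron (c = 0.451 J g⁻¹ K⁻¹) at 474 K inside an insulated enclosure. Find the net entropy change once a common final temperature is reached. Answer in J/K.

Energy balance: T_f = (m₁c₁T₁ + m₂c₂T₂)/(m₁c₁ + m₂c₂) = 517.67 K.
ΔS₁ = m₁c₁ ln(T_f/T₁) = 346.89 × ln(517.67/567) = -31.58 J/K.
ΔS₂ = m₂c₂ ln(T_f/T₂) = 391.919 × ln(517.67/474) = 34.54 J/K.
ΔS_total = -31.58 + 34.54 = 2.96 J/K.

ΔS_total = 2.96 J/K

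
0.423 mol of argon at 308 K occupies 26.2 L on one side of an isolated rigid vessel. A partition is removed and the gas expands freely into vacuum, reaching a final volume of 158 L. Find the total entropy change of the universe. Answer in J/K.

For an ideal gas in free expansion Q = 0 and W = 0, so T is unchanged.
Entropy is a state function; using a reversible isothermal path, ΔS_gas = nR ln(V₂/V₁) = 0.423 × 8.314 × ln(158/26.2) = 6.32 J/K.
The insulated surroundings exchange no heat, so ΔS_surr = 0 and ΔS_universe = ΔS_gas.

ΔS_universe = 6.32 J/K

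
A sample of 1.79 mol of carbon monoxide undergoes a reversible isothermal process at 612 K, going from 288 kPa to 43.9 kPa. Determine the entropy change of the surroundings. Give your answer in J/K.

ΔS_surr = -28 J/K

For an isothermal ideal gas ΔS_gas = nR ln(P₁/P₂) = 1.79 × 8.314 × ln(288/43.9) = 28 J/K.
The process is reversible, so ΔS_surr = −ΔS_gas = -28 J/K and ΔS_universe = 0.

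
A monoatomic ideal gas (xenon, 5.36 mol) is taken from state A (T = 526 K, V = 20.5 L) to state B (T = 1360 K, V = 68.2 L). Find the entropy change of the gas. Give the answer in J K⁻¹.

Entropy is a state function: ΔS = nC_V ln(T₂/T₁) + nR ln(V₂/V₁), with C_V = 3R/2 = 12.47 J mol⁻¹ K⁻¹ for a monoatomic ideal gas.
ΔS = 5.36 × [12.47 × ln(1360/526) + 8.314 × ln(68.2/20.5)] = 117 J/K.

ΔS = 117 J/K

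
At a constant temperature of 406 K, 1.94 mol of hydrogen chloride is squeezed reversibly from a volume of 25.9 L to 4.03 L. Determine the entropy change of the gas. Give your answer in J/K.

ΔS_gas = -30 J/K

For an isothermal ideal gas ΔS_gas = nR ln(V₂/V₁) = 1.94 × 8.314 × ln(4.03/25.9) = -30 J/K.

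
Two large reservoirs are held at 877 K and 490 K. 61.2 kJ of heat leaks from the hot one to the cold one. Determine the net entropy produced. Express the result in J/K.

ΔS_hot = −Q/T_H = −61200/877 = -69.78 J/K and ΔS_cold = +Q/T_C = 61200/490 = 124.9 J/K.
ΔS_total = -69.78 + 124.9 = 55.1 J/K, positive as the second law requires.

ΔS_total = 55.1 J/K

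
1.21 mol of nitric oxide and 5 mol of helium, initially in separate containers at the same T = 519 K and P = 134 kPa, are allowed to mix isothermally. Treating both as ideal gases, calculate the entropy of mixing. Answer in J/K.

Mole fractions: x_A = 1.21/6.21 = 0.195, x_B = 0.805.
ΔS_mix = −R(n_A ln x_A + n_B ln x_B) = −8.314 × (1.21 ln 0.195 + 5 ln 0.805) = 25.5 J/K.

ΔS_mix = 25.5 J/K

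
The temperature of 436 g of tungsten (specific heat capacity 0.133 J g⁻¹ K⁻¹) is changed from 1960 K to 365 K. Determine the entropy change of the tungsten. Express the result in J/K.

ΔS = ∫dQ_rev/T = m c ln(T₂/T₁) = 436 × 0.133 × ln(365/1960) = -97.5 J/K.

ΔS = -97.5 J/K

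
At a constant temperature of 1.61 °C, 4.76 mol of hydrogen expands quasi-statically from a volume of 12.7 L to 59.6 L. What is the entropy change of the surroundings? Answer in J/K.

For an isothermal ideal gas ΔS_gas = nR ln(V₂/V₁) = 4.76 × 8.314 × ln(59.6/12.7) = 61.2 J/K.
The process is reversible, so ΔS_surr = −ΔS_gas = -61.2 J/K and ΔS_universe = 0.

ΔS_surr = -61.2 J/K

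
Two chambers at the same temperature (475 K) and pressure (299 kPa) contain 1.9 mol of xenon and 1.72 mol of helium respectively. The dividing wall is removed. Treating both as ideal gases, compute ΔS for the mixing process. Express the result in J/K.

ΔS_mix = 20.8 J/K

Mole fractions: x_A = 1.9/3.62 = 0.525, x_B = 0.475.
ΔS_mix = −R(n_A ln x_A + n_B ln x_B) = −8.314 × (1.9 ln 0.525 + 1.72 ln 0.475) = 20.8 J/K.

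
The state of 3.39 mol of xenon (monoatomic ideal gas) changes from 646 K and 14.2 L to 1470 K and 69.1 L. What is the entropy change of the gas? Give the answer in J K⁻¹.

ΔS = 79.4 J/K

Entropy is a state function: ΔS = nC_V ln(T₂/T₁) + nR ln(V₂/V₁), with C_V = 3R/2 = 12.47 J mol⁻¹ K⁻¹ for a monoatomic ideal gas.
ΔS = 3.39 × [12.47 × ln(1470/646) + 8.314 × ln(69.1/14.2)] = 79.4 J/K.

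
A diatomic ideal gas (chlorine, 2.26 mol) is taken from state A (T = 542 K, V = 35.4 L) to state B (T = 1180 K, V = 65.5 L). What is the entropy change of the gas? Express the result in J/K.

ΔS = 48.1 J/K

Entropy is a state function: ΔS = nC_V ln(T₂/T₁) + nR ln(V₂/V₁), with C_V = 5R/2 = 20.79 J mol⁻¹ K⁻¹ for a diatomic ideal gas.
ΔS = 2.26 × [20.79 × ln(1180/542) + 8.314 × ln(65.5/35.4)] = 48.1 J/K.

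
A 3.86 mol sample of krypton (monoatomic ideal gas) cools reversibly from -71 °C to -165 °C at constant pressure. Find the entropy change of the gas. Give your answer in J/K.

ΔS = -50.2 J/K

In kelvin: T₁ = 202.15 K, T₂ = 108.15 K. At constant pressure, ΔS = nC_p ln(T₂/T₁) with C_p = 5R/2 = 20.79 J mol⁻¹ K⁻¹.
ΔS = 3.86 × 20.79 × ln(108.15/202.15) = -50.2 J/K.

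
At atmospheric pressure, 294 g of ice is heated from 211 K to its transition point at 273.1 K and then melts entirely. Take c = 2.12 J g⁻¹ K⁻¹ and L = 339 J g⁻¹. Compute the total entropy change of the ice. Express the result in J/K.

Warming step: ΔS₁ = m c ln(T_tr/T_i) = 294 × 2.12 × ln(273.1/211) = 160.8 J/K.
Phase change: ΔS₂ = +mL/T_tr = 294 × 339 / 273.1 = 364.9 J/K.
ΔS_total = (160.8) + (364.9) = 526 J/K.

ΔS = 526 J/K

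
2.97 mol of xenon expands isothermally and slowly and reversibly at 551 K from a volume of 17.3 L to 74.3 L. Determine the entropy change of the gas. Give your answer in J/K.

For an isothermal ideal gas ΔS_gas = nR ln(V₂/V₁) = 2.97 × 8.314 × ln(74.3/17.3) = 36 J/K.

ΔS_gas = 36 J/K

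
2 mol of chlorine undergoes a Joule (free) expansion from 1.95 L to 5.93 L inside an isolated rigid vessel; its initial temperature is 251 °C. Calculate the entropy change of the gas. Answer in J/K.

ΔS_gas = 18.5 J/K

No heat is exchanged and no work is done, so the ideal-gas temperature stays constant.
Entropy is a state function; using a reversible isothermal path, ΔS_gas = nR ln(V₂/V₁) = 2 × 8.314 × ln(5.93/1.95) = 18.5 J/K.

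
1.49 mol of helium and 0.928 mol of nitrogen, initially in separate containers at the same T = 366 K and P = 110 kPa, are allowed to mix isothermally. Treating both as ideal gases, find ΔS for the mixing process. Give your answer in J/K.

Mole fractions: x_A = 1.49/2.42 = 0.616, x_B = 0.384.
ΔS_mix = −R(n_A ln x_A + n_B ln x_B) = −8.314 × (1.49 ln 0.616 + 0.928 ln 0.384) = 13.4 J/K.

ΔS_mix = 13.4 J/K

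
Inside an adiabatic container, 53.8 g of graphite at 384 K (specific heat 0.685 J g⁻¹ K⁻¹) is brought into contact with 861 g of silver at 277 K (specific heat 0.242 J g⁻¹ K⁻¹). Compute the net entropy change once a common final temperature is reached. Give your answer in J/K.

ΔS_total = 1.8 J/K

Energy balance: T_f = (m₁c₁T₁ + m₂c₂T₂)/(m₁c₁ + m₂c₂) = 293.08 K.
ΔS₁ = m₁c₁ ln(T_f/T₁) = 36.853 × ln(293.08/384) = -9.957 J/K.
ΔS₂ = m₂c₂ ln(T_f/T₂) = 208.362 × ln(293.08/277) = 11.76 J/K.
ΔS_total = -9.957 + 11.76 = 1.8 J/K.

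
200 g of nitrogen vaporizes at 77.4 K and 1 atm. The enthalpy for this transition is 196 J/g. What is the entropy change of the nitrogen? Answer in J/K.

Heat absorbed by the substance: Q = mL = 200 × 196 = 39200 J.
At constant T, ΔS = Q_rev/T = 39200 / 77.4 = 506 J/K.

ΔS = 506 J/K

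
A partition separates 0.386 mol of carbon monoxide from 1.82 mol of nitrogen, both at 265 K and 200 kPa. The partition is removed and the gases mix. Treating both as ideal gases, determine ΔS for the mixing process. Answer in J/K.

ΔS_mix = 8.5 J/K

Mole fractions: x_A = 0.386/2.21 = 0.175, x_B = 0.825.
ΔS_mix = −R(n_A ln x_A + n_B ln x_B) = −8.314 × (0.386 ln 0.175 + 1.82 ln 0.825) = 8.5 J/K.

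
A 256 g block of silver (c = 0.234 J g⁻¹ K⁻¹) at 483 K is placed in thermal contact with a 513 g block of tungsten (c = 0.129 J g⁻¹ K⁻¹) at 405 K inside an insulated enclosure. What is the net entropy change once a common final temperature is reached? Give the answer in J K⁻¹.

Energy balance: T_f = (m₁c₁T₁ + m₂c₂T₂)/(m₁c₁ + m₂c₂) = 442.06 K.
ΔS₁ = m₁c₁ ln(T_f/T₁) = 59.904 × ln(442.06/483) = -5.306 J/K.
ΔS₂ = m₂c₂ ln(T_f/T₂) = 66.177 × ln(442.06/405) = 5.794 J/K.
ΔS_total = -5.306 + 5.794 = 0.488 J/K.

ΔS_total = 0.488 J/K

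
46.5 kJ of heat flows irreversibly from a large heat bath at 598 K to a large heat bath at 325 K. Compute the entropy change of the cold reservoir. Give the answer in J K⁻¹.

ΔS_cold = 143 J/K

The cold reservoir gains heat Q, so ΔS_cold = +Q/T_C = 46500/325 = 143 J/K.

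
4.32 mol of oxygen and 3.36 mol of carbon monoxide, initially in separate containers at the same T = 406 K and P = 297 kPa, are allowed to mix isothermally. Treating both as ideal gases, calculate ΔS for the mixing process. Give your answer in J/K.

Mole fractions: x_A = 4.32/7.68 = 0.563, x_B = 0.438.
ΔS_mix = −R(n_A ln x_A + n_B ln x_B) = −8.314 × (4.32 ln 0.563 + 3.36 ln 0.438) = 43.8 J/K.

ΔS_mix = 43.8 J/K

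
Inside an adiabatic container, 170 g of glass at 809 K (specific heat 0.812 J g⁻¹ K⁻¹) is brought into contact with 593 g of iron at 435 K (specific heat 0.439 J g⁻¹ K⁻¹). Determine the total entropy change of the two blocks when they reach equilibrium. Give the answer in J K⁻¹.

Energy balance: T_f = (m₁c₁T₁ + m₂c₂T₂)/(m₁c₁ + m₂c₂) = 564.6 K.
ΔS₁ = m₁c₁ ln(T_f/T₁) = 138.04 × ln(564.6/809) = -49.65 J/K.
ΔS₂ = m₂c₂ ln(T_f/T₂) = 260.327 × ln(564.6/435) = 67.88 J/K.
ΔS_total = -49.65 + 67.88 = 18.2 J/K.

ΔS_total = 18.2 J/K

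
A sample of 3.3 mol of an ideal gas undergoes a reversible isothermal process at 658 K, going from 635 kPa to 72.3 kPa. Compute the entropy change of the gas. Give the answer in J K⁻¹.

For an isothermal ideal gas ΔS_gas = nR ln(P₁/P₂) = 3.3 × 8.314 × ln(635/72.3) = 59.6 J/K.

ΔS_gas = 59.6 J/K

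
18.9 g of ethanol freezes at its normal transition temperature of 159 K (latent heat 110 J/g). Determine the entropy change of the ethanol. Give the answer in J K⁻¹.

ΔS = -13.1 J/K

Heat released by the substance: Q = −mL = −18.9 × 110 = −2079 J.
At constant T, ΔS = Q_rev/T = −2079 / 159 = -13.1 J/K.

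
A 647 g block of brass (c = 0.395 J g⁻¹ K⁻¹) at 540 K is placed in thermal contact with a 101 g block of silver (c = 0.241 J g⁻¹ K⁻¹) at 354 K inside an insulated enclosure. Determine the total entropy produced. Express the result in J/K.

Energy balance: T_f = (m₁c₁T₁ + m₂c₂T₂)/(m₁c₁ + m₂c₂) = 523.83 K.
ΔS₁ = m₁c₁ ln(T_f/T₁) = 255.565 × ln(523.83/540) = -7.772 J/K.
ΔS₂ = m₂c₂ ln(T_f/T₂) = 24.341 × ln(523.83/354) = 9.538 J/K.
ΔS_total = -7.772 + 9.538 = 1.77 J/K.

ΔS_total = 1.77 J/K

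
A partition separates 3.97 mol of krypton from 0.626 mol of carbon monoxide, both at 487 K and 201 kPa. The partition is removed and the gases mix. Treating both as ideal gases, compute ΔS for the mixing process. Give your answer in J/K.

Mole fractions: x_A = 3.97/4.6 = 0.864, x_B = 0.136.
ΔS_mix = −R(n_A ln x_A + n_B ln x_B) = −8.314 × (3.97 ln 0.864 + 0.626 ln 0.136) = 15.2 J/K.

ΔS_mix = 15.2 J/K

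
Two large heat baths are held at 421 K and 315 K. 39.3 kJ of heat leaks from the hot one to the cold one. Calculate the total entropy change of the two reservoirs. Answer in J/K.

ΔS_hot = −Q/T_H = −39300/421 = -93.349 J/K and ΔS_cold = +Q/T_C = 39300/315 = 124.76 J/K.
ΔS_total = -93.349 + 124.76 = 31.4 J/K, positive as the second law requires.

ΔS_total = 31.4 J/K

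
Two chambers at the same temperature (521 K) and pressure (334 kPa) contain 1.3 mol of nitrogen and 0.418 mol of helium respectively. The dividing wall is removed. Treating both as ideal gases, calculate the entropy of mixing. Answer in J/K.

Mole fractions: x_A = 1.3/1.72 = 0.757, x_B = 0.243.
ΔS_mix = −R(n_A ln x_A + n_B ln x_B) = −8.314 × (1.3 ln 0.757 + 0.418 ln 0.243) = 7.93 J/K.

ΔS_mix = 7.93 J/K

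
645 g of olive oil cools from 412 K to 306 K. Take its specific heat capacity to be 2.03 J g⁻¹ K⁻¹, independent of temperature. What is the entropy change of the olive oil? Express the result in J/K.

ΔS = -389 J/K

ΔS = ∫dQ_rev/T = m c ln(T₂/T₁) = 645 × 2.03 × ln(306/412) = -389 J/K.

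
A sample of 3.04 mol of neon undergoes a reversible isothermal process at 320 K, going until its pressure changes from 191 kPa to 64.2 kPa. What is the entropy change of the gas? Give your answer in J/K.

ΔS_gas = 27.6 J/K

For an isothermal ideal gas ΔS_gas = nR ln(P₁/P₂) = 3.04 × 8.314 × ln(191/64.2) = 27.6 J/K.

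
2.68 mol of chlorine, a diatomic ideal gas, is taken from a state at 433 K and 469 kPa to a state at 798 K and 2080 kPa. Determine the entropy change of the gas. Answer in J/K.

ΔS = nC_p ln(T₂/T₁) − nR ln(P₂/P₁), with C_p = 7R/2 = 29.1 J mol⁻¹ K⁻¹ for a diatomic ideal gas.
ΔS = 2.68 × [29.1 × ln(798/433) − 8.314 × ln(2080/469)] = 14.5 J/K.

ΔS = 14.5 J/K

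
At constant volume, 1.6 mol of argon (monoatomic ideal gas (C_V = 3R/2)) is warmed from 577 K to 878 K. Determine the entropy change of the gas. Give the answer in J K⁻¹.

ΔS = 8.38 J/K

At constant volume, ΔS = nC_V ln(T₂/T₁) with C_V = 3R/2 = 12.47 J mol⁻¹ K⁻¹.
ΔS = 1.6 × 12.47 × ln(878/577) = 8.38 J/K.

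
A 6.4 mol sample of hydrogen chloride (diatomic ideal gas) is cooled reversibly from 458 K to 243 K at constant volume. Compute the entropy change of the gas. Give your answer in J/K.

At constant volume, ΔS = nC_V ln(T₂/T₁) with C_V = 5R/2 = 20.79 J mol⁻¹ K⁻¹.
ΔS = 6.4 × 20.79 × ln(243/458) = -84.3 J/K.

ΔS = -84.3 J/K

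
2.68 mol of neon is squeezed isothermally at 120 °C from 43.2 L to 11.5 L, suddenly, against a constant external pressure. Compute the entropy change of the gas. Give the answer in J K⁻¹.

ΔS_gas = -29.5 J/K

Entropy is a state function, so ΔS_gas depends only on the end states.
For an isothermal ideal gas ΔS_gas = nR ln(V₂/V₁) = 2.68 × 8.314 × ln(11.5/43.2) = -29.5 J/K.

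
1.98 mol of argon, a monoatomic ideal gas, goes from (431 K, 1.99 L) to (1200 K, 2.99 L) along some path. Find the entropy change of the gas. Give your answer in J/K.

Entropy is a state function: ΔS = nC_V ln(T₂/T₁) + nR ln(V₂/V₁), with C_V = 3R/2 = 12.47 J mol⁻¹ K⁻¹ for a monoatomic ideal gas.
ΔS = 1.98 × [12.47 × ln(1200/431) + 8.314 × ln(2.99/1.99)] = 32 J/K.

ΔS = 32 J/K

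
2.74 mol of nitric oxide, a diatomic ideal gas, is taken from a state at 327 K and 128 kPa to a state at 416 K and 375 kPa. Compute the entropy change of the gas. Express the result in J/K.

ΔS = nC_p ln(T₂/T₁) − nR ln(P₂/P₁), with C_p = 7R/2 = 29.1 J mol⁻¹ K⁻¹ for a diatomic ideal gas.
ΔS = 2.74 × [29.1 × ln(416/327) − 8.314 × ln(375/128)] = -5.29 J/K.

ΔS = -5.29 J/K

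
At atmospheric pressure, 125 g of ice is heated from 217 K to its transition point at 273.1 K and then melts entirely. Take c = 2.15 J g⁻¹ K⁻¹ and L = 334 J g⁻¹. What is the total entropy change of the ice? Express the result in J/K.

Warming step: ΔS₁ = m c ln(T_tr/T_i) = 125 × 2.15 × ln(273.1/217) = 61.8 J/K.
Phase change: ΔS₂ = +mL/T_tr = 125 × 334 / 273.1 = 152.9 J/K.
ΔS_total = (61.8) + (152.9) = 215 J/K.

ΔS = 215 J/K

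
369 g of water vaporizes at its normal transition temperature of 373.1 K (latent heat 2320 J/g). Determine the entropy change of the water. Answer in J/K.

ΔS = 2290 J/K

Heat absorbed by the substance: Q = mL = 369 × 2320 = 856080 J.
At constant T, ΔS = Q_rev/T = 856080 / 373.1 = 2290 J/K.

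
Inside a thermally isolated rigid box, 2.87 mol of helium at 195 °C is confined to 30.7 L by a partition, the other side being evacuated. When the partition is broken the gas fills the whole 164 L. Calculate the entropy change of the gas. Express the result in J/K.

No heat is exchanged and no work is done, so the ideal-gas temperature stays constant.
Entropy is a state function; using a reversible isothermal path, ΔS_gas = nR ln(V₂/V₁) = 2.87 × 8.314 × ln(164/30.7) = 40 J/K.

ΔS_gas = 40 J/K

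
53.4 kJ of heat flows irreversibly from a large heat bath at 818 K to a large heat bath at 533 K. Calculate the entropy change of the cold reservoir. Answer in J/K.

The cold reservoir gains heat Q, so ΔS_cold = +Q/T_C = 53400/533 = 100 J/K.

ΔS_cold = 100 J/K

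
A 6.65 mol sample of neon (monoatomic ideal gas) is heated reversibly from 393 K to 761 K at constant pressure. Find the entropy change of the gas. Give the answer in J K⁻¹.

ΔS = 91.3 J/K

At constant pressure, ΔS = nC_p ln(T₂/T₁) with C_p = 5R/2 = 20.79 J mol⁻¹ K⁻¹.
ΔS = 6.65 × 20.79 × ln(761/393) = 91.3 J/K.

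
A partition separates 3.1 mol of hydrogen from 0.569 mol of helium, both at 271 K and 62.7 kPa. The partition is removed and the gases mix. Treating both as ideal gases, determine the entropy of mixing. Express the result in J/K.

ΔS_mix = 13.2 J/K

Mole fractions: x_A = 3.1/3.67 = 0.845, x_B = 0.155.
ΔS_mix = −R(n_A ln x_A + n_B ln x_B) = −8.314 × (3.1 ln 0.845 + 0.569 ln 0.155) = 13.2 J/K.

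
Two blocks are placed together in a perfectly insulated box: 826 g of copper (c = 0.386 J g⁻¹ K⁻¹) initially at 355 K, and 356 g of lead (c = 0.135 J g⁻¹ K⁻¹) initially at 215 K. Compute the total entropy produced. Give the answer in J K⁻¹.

Energy balance: T_f = (m₁c₁T₁ + m₂c₂T₂)/(m₁c₁ + m₂c₂) = 336.66 K.
ΔS₁ = m₁c₁ ln(T_f/T₁) = 318.836 × ln(336.66/355) = -16.91 J/K.
ΔS₂ = m₂c₂ ln(T_f/T₂) = 48.06 × ln(336.66/215) = 21.55 J/K.
ΔS_total = -16.91 + 21.55 = 4.64 J/K.

ΔS_total = 4.64 J/K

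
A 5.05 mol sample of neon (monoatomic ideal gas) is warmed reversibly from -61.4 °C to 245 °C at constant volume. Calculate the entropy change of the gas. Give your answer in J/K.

In kelvin: T₁ = 211.75 K, T₂ = 518.15 K. At constant volume, ΔS = nC_V ln(T₂/T₁) with C_V = 3R/2 = 12.47 J mol⁻¹ K⁻¹.
ΔS = 5.05 × 12.47 × ln(518.15/211.75) = 56.4 J/K.

ΔS = 56.4 J/K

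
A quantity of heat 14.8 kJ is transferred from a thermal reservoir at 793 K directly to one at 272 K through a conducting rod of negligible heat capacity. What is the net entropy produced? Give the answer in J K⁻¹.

ΔS_total = 35.7 J/K

ΔS_hot = −Q/T_H = −14800/793 = -18.663 J/K and ΔS_cold = +Q/T_C = 14800/272 = 54.412 J/K.
ΔS_total = -18.663 + 54.412 = 35.7 J/K, positive as the second law requires.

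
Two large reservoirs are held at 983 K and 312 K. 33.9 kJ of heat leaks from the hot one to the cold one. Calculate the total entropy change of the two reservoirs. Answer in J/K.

ΔS_hot = −Q/T_H = −33900/983 = -34.49 J/K and ΔS_cold = +Q/T_C = 33900/312 = 108.7 J/K.
ΔS_total = -34.49 + 108.7 = 74.2 J/K, positive as the second law requires.

ΔS_total = 74.2 J/K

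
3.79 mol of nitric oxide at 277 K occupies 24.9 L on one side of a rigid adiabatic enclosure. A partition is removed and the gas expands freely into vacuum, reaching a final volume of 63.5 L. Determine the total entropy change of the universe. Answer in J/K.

ΔS_universe = 29.5 J/K

No heat is exchanged and no work is done, so the ideal-gas temperature stays constant.
Entropy is a state function; using a reversible isothermal path, ΔS_gas = nR ln(V₂/V₁) = 3.79 × 8.314 × ln(63.5/24.9) = 29.5 J/K.
The insulated surroundings exchange no heat, so ΔS_surr = 0 and ΔS_universe = ΔS_gas.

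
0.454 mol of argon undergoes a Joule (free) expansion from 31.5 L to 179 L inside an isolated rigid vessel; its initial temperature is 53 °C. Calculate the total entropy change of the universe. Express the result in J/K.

For an ideal gas in free expansion Q = 0 and W = 0, so T is unchanged.
Entropy is a state function; using a reversible isothermal path, ΔS_gas = nR ln(V₂/V₁) = 0.454 × 8.314 × ln(179/31.5) = 6.56 J/K.
The insulated surroundings exchange no heat, so ΔS_surr = 0 and ΔS_universe = ΔS_gas.

ΔS_universe = 6.56 J/K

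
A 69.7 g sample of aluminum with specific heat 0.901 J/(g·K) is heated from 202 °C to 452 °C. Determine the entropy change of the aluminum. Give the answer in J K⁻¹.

In kelvin: T₁ = 475.15 K, T₂ = 725.15 K. ΔS = ∫dQ_rev/T = m c ln(T₂/T₁) = 69.7 × 0.901 × ln(725.15/475.15) = 26.5 J/K.

ΔS = 26.5 J/K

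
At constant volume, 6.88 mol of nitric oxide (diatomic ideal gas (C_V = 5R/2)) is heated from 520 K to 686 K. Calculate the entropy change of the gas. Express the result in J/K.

At constant volume, ΔS = nC_V ln(T₂/T₁) with C_V = 5R/2 = 20.79 J mol⁻¹ K⁻¹.
ΔS = 6.88 × 20.79 × ln(686/520) = 39.6 J/K.

ΔS = 39.6 J/K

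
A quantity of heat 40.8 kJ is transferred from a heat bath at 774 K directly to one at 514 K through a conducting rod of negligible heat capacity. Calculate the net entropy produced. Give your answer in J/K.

ΔS_total = 26.7 J/K

ΔS_hot = −Q/T_H = −40800/774 = -52.71 J/K and ΔS_cold = +Q/T_C = 40800/514 = 79.38 J/K.
ΔS_total = -52.71 + 79.38 = 26.7 J/K, positive as the second law requires.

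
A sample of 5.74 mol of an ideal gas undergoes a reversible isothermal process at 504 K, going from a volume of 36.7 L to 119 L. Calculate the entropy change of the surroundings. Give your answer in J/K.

ΔS_surr = -56.1 J/K

For an isothermal ideal gas ΔS_gas = nR ln(V₂/V₁) = 5.74 × 8.314 × ln(119/36.7) = 56.1 J/K.
The process is reversible, so ΔS_surr = −ΔS_gas = -56.1 J/K and ΔS_universe = 0.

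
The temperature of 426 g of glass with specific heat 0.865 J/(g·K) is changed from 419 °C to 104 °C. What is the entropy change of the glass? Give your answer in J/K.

In kelvin: T₁ = 692.15 K, T₂ = 377.15 K. ΔS = ∫dQ_rev/T = m c ln(T₂/T₁) = 426 × 0.865 × ln(377.15/692.15) = -224 J/K.

ΔS = -224 J/K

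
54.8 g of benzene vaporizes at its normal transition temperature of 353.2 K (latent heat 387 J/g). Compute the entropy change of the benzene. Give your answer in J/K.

ΔS = 60 J/K

Heat absorbed by the substance: Q = mL = 54.8 × 387 = 21207.6 J.
At constant T, ΔS = Q_rev/T = 21207.6 / 353.2 = 60 J/K.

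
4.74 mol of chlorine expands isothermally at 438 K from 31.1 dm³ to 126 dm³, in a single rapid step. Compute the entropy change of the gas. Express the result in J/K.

ΔS_gas = 55.1 J/K

Entropy is a state function, so ΔS_gas depends only on the end states.
For an isothermal ideal gas ΔS_gas = nR ln(V₂/V₁) = 4.74 × 8.314 × ln(126/31.1) = 55.1 J/K.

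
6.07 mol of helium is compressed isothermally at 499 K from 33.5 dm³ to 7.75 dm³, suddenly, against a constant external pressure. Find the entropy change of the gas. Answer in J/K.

ΔS_gas = -73.9 J/K

Entropy is a state function, so ΔS_gas depends only on the end states.
For an isothermal ideal gas ΔS_gas = nR ln(V₂/V₁) = 6.07 × 8.314 × ln(7.75/33.5) = -73.9 J/K.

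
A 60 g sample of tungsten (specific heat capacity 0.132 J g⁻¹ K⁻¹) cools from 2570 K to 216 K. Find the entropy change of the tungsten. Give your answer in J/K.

ΔS = -19.6 J/K

ΔS = ∫dQ_rev/T = m c ln(T₂/T₁) = 60 × 0.132 × ln(216/2570) = -19.6 J/K.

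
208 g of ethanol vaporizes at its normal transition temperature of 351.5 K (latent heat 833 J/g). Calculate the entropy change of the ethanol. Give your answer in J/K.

ΔS = 493 J/K

Heat absorbed by the substance: Q = mL = 208 × 833 = 173264 J.
At constant T, ΔS = Q_rev/T = 173264 / 351.5 = 493 J/K.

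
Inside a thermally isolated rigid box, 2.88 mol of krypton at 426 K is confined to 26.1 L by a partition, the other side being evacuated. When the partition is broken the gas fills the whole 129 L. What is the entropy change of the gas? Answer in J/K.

ΔS_gas = 38.3 J/K

No heat is exchanged and no work is done, so the ideal-gas temperature stays constant.
Entropy is a state function; using a reversible isothermal path, ΔS_gas = nR ln(V₂/V₁) = 2.88 × 8.314 × ln(129/26.1) = 38.3 J/K.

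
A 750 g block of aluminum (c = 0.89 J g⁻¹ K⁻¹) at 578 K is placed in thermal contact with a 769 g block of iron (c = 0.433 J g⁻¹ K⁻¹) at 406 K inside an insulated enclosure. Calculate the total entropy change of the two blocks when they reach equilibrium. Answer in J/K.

Energy balance: T_f = (m₁c₁T₁ + m₂c₂T₂)/(m₁c₁ + m₂c₂) = 520.76 K.
ΔS₁ = m₁c₁ ln(T_f/T₁) = 667.5 × ln(520.76/578) = -69.62 J/K.
ΔS₂ = m₂c₂ ln(T_f/T₂) = 332.977 × ln(520.76/406) = 82.89 J/K.
ΔS_total = -69.62 + 82.89 = 13.3 J/K.

ΔS_total = 13.3 J/K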